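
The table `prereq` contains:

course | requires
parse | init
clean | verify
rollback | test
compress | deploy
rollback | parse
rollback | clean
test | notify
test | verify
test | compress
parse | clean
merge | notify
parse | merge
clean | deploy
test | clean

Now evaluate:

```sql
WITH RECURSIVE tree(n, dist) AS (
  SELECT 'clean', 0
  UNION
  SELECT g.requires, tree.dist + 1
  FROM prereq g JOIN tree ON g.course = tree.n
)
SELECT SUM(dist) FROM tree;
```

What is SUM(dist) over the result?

Base: (clean, dist=0).
Iteration 1: edges from {clean} -> (deploy, dist=1), (verify, dist=1).
Iteration 2: no outgoing edges from {deploy,verify}; recursion stops.
SUM(dist) = 0 + 1 + 1 = 2.

2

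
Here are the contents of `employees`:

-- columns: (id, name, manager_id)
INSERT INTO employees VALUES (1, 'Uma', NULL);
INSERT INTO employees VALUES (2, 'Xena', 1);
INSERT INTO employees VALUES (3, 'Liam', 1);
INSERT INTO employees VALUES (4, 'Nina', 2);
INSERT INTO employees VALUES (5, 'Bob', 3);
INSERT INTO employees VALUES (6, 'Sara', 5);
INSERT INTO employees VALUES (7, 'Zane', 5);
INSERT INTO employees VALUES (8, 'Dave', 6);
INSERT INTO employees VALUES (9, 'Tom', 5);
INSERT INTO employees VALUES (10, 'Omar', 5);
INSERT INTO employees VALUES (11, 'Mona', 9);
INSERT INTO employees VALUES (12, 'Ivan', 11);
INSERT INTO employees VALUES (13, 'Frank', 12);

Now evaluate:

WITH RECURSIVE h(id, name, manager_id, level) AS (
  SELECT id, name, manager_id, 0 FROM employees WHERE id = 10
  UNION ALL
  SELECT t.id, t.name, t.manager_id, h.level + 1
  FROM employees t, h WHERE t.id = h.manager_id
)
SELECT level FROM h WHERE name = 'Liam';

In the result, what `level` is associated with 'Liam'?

Base: id=10 (Omar), manager_id=5, level 0.
Iteration 1: join on id=5 -> Bob (id 5, manager_id=3, level 1).
Iteration 2: join on id=3 -> Liam (id 3, manager_id=1, level 2).
Iteration 3: join on id=1 -> Uma (id 1, manager_id=NULL, level 3).
Iteration 4: manager_id is NULL; no match; recursion stops.

2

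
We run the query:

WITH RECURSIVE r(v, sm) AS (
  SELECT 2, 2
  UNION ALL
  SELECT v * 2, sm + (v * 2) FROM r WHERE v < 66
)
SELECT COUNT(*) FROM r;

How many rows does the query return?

Base: v=2, sm=2.
Iteration 1: 2 < 66 holds -> v = 2 * 2 = 4, sm = 2 + 4 = 6.
Iteration 2: 4 < 66 holds -> v = 4 * 2 = 8, sm = 6 + 8 = 14.
Iteration 3: 8 < 66 holds -> v = 8 * 2 = 16, sm = 14 + 16 = 30.
Iteration 4: 16 < 66 holds -> v = 16 * 2 = 32, sm = 30 + 32 = 62.
Iteration 5: 32 < 66 holds -> v = 32 * 2 = 64, sm = 62 + 64 = 126.
Iteration 6: 64 < 66 holds -> v = 64 * 2 = 128, sm = 126 + 128 = 254.
Iteration 7: 128 < 66 fails; recursion stops.
Total rows emitted: 7.

7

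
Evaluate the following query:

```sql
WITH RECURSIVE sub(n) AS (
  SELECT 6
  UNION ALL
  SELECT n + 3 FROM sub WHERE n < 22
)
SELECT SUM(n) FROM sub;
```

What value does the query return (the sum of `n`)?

105

Base: n=6.
Iteration 1: 6 < 22 holds -> n = 6 + 3 = 9.
Iteration 2: 9 < 22 holds -> n = 9 + 3 = 12.
Iteration 3: 12 < 22 holds -> n = 12 + 3 = 15.
Iteration 4: 15 < 22 holds -> n = 15 + 3 = 18.
Iteration 5: 18 < 22 holds -> n = 18 + 3 = 21.
Iteration 6: 21 < 22 holds -> n = 21 + 3 = 24.
Iteration 7: 24 < 22 fails; recursion stops.
SUM(n) = 6 + 9 + 12 + 15 + 18 + 21 + 24 = 105.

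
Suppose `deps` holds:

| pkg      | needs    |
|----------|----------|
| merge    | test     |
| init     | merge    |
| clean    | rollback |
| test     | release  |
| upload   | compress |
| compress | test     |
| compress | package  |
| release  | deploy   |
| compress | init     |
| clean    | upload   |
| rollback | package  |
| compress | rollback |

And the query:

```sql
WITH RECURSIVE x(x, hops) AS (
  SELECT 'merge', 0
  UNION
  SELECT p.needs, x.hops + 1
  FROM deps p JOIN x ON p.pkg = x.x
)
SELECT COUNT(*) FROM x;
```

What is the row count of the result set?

Base: (merge, hops=0).
Iteration 1: edges from {merge} -> (test, hops=1).
Iteration 2: edges from {test} -> (release, hops=2).
Iteration 3: edges from {release} -> (deploy, hops=3).
Iteration 4: no outgoing edges from {deploy}; recursion stops.
Total rows emitted: 4.

4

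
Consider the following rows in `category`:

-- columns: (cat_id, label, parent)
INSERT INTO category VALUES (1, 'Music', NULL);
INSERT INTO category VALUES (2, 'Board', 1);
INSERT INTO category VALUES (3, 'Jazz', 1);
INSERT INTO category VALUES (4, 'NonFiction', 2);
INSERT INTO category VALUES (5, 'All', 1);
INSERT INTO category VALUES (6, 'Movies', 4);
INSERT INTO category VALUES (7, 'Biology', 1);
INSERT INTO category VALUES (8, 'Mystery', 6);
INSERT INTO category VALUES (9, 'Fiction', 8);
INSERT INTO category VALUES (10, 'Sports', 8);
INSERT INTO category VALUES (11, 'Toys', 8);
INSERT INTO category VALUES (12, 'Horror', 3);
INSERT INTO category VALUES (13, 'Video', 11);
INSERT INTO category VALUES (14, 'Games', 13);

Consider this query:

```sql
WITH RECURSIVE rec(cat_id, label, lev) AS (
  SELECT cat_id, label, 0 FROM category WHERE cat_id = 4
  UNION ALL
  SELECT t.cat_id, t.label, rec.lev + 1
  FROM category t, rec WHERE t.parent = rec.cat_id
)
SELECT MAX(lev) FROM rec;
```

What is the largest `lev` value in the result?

Base: cat_id=4 (NonFiction) at lev 0.
Iteration 1: rows with parent in {4} -> Movies (id 6, lev 1).
Iteration 2: rows with parent in {6} -> Mystery (id 8, lev 2).
Iteration 3: rows with parent in {8} -> Fiction (id 9, lev 3), Sports (id 10, lev 3), Toys (id 11, lev 3).
Iteration 4: rows with parent in {9,10,11} -> Video (id 13, lev 4).
Iteration 5: rows with parent in {13} -> Games (id 14, lev 5).
Iteration 6: no rows with parent in {14}; recursion stops.
lev values: 0, 1, 2, 3, 3, 3, 4, 5; the maximum is 5.

5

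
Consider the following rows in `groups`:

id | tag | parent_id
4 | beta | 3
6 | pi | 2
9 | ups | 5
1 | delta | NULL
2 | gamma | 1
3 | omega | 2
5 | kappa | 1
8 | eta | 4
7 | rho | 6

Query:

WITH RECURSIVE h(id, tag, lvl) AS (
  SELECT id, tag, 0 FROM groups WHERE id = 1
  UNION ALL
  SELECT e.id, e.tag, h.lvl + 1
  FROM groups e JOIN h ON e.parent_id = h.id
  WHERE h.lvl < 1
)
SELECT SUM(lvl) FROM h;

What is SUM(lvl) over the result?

Base: id=1 (delta) at lvl 0.
Iteration 1: rows with parent_id in {1} -> gamma (id 2, lvl 1), kappa (id 5, lvl 1).
Iteration 2: lvl < 1 fails for all current rows; recursion stops.
SUM(lvl) = 0 + 1 + 1 = 2.

2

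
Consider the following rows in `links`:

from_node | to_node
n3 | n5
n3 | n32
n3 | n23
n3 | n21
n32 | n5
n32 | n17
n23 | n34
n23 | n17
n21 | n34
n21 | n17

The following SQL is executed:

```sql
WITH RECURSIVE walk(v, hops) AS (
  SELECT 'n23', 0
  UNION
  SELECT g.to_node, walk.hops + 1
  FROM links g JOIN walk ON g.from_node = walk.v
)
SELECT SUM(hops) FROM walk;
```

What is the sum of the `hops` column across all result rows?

2

Base: (n23, hops=0).
Iteration 1: edges from {n23} -> (n17, hops=1), (n34, hops=1).
Iteration 2: no outgoing edges from {n17,n34}; recursion stops.
SUM(hops) = 0 + 1 + 1 = 2.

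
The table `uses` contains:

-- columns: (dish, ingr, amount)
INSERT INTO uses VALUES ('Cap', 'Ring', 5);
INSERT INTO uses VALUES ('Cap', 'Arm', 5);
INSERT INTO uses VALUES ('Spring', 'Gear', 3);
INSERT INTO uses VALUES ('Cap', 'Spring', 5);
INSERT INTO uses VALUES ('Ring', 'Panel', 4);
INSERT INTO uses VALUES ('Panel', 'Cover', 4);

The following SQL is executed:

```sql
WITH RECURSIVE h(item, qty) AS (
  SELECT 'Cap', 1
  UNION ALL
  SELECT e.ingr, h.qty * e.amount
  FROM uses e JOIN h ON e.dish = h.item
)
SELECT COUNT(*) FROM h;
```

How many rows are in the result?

Base: (Cap, qty=1).
Iteration 1: components of {Cap} -> Arm = 1*5 = 5, Ring = 1*5 = 5, Spring = 1*5 = 5.
Iteration 2: components of {Arm,Ring,Spring} -> Gear = 5*3 = 15, Panel = 5*4 = 20.
Iteration 3: components of {Gear,Panel} -> Cover = 20*4 = 80.
Iteration 4: no further components; recursion stops.
Total rows emitted: 7.

7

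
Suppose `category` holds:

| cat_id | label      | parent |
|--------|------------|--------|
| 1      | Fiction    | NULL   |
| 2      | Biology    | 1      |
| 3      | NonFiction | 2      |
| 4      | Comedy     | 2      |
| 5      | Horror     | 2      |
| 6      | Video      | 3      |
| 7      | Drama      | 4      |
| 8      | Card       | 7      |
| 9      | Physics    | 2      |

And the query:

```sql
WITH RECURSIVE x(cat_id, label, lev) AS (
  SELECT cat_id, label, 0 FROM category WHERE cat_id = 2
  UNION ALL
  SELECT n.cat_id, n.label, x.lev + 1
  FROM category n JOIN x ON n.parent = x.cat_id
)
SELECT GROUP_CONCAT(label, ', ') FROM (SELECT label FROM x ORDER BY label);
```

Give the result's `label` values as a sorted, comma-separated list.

Base: cat_id=2 (Biology) at lev 0.
Iteration 1: rows with parent in {2} -> NonFiction (id 3, lev 1), Comedy (id 4, lev 1), Horror (id 5, lev 1), Physics (id 9, lev 1).
Iteration 2: rows with parent in {3,4,5,9} -> Video (id 6, lev 2), Drama (id 7, lev 2).
Iteration 3: rows with parent in {6,7} -> Card (id 8, lev 3).
Iteration 4: no rows with parent in {8}; recursion stops.

Biology, Card, Comedy, Drama, Horror, NonFiction, Physics, Video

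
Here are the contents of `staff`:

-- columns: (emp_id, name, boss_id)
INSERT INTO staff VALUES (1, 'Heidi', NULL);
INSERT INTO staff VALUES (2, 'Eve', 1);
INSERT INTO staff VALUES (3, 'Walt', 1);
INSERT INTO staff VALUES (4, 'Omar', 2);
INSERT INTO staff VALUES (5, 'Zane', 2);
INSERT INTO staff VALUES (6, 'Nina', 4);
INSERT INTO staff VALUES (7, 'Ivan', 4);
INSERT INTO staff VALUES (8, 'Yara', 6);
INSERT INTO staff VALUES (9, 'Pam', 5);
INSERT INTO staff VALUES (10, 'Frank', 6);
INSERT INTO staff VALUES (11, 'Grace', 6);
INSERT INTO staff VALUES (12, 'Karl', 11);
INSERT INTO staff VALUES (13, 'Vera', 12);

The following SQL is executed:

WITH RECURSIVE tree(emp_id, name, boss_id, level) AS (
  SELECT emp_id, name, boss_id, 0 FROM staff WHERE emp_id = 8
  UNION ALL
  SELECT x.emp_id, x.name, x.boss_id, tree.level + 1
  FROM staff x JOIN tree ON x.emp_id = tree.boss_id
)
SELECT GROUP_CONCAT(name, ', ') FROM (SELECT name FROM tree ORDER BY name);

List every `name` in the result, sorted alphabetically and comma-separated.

Eve, Heidi, Nina, Omar, Yara

Base: emp_id=8 (Yara), boss_id=6, level 0.
Iteration 1: join on emp_id=6 -> Nina (id 6, boss_id=4, level 1).
Iteration 2: join on emp_id=4 -> Omar (id 4, boss_id=2, level 2).
Iteration 3: join on emp_id=2 -> Eve (id 2, boss_id=1, level 3).
Iteration 4: join on emp_id=1 -> Heidi (id 1, boss_id=NULL, level 4).
Iteration 5: boss_id is NULL; no match; recursion stops.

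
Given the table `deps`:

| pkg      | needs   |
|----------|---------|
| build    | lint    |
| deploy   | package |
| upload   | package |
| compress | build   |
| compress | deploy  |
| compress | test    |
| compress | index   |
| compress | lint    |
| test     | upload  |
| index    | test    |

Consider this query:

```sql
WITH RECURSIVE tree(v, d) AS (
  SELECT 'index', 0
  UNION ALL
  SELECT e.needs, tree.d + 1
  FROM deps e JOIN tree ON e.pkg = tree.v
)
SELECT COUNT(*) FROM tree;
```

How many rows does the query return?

4

Base: (index, d=0).
Iteration 1: edges from {index} -> (test, d=1).
Iteration 2: edges from {test} -> (upload, d=2).
Iteration 3: edges from {upload} -> (package, d=3).
Iteration 4: no outgoing edges from {package}; recursion stops.
Total rows emitted: 4.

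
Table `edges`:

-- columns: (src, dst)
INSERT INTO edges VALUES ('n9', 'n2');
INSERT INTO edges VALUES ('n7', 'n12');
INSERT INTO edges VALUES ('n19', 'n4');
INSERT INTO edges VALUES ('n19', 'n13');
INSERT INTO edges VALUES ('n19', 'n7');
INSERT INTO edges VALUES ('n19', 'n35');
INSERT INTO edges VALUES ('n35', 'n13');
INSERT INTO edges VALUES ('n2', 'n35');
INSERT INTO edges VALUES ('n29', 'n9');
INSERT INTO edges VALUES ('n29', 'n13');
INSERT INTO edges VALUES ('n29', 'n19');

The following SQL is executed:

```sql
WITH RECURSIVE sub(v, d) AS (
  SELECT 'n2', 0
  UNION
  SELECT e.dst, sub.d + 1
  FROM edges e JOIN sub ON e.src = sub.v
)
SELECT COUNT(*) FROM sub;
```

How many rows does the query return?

3

Base: (n2, d=0).
Iteration 1: edges from {n2} -> (n35, d=1).
Iteration 2: edges from {n35} -> (n13, d=2).
Iteration 3: no outgoing edges from {n13}; recursion stops.
Total rows emitted: 3.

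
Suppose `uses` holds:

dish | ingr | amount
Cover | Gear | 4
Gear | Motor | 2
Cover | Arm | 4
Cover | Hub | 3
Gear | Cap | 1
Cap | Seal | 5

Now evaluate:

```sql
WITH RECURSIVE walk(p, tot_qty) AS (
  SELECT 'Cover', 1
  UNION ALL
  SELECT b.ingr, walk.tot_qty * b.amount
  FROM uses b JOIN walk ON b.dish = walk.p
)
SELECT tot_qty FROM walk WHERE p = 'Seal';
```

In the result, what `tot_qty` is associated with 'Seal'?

Base: (Cover, tot_qty=1).
Iteration 1: components of {Cover} -> Arm = 1*4 = 4, Gear = 1*4 = 4, Hub = 1*3 = 3.
Iteration 2: components of {Arm,Gear,Hub} -> Cap = 4*1 = 4, Motor = 4*2 = 8.
Iteration 3: components of {Cap,Motor} -> Seal = 4*5 = 20.
Iteration 4: no further components; recursion stops.

20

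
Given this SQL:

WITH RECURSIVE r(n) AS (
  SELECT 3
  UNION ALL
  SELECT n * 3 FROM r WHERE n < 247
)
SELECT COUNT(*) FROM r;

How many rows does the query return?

6

Base: n=3.
Iteration 1: 3 < 247 holds -> n = 3 * 3 = 9.
Iteration 2: 9 < 247 holds -> n = 9 * 3 = 27.
Iteration 3: 27 < 247 holds -> n = 27 * 3 = 81.
Iteration 4: 81 < 247 holds -> n = 81 * 3 = 243.
Iteration 5: 243 < 247 holds -> n = 243 * 3 = 729.
Iteration 6: 729 < 247 fails; recursion stops.
Total rows emitted: 6.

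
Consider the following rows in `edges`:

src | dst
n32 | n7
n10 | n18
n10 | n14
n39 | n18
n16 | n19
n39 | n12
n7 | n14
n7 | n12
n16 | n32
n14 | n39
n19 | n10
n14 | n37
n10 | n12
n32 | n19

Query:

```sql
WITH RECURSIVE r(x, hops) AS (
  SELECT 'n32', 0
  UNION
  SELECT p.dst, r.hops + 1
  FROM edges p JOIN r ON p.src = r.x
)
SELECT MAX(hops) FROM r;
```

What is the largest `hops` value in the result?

Base: (n32, hops=0).
Iteration 1: edges from {n32} -> (n19, hops=1), (n7, hops=1).
Iteration 2: edges from {n19,n7} -> (n10, hops=2), (n12, hops=2), (n14, hops=2).
Iteration 3: edges from {n10,n12,n14} -> (n12, hops=3), (n14, hops=3), (n18, hops=3), (n37, hops=3), (n39, hops=3).
Iteration 4: edges from {n12,n14,n18,n37,n39} -> (n12, hops=4), (n18, hops=4), (n37, hops=4), (n39, hops=4).
Iteration 5: edges from {n12,n18,n37,n39} -> (n12, hops=5), (n18, hops=5).
Iteration 6: no outgoing edges from {n12,n18}; recursion stops.
hops values: 0, 1, 1, 2, 2, 2, 3, 3, 3, 3, 3, 4, 4, 4, 4, 5, ...; the maximum is 5.

5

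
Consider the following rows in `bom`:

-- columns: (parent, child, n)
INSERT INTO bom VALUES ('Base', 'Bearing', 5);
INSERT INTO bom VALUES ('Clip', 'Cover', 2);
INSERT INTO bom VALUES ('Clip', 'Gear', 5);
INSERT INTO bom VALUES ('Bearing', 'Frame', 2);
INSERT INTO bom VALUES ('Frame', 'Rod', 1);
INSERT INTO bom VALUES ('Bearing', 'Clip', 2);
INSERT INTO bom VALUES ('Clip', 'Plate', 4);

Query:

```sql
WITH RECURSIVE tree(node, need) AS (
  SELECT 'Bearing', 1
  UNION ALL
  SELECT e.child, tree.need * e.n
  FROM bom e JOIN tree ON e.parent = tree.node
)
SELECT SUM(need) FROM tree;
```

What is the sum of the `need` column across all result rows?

Base: (Bearing, need=1).
Iteration 1: components of {Bearing} -> Clip = 1*2 = 2, Frame = 1*2 = 2.
Iteration 2: components of {Clip,Frame} -> Cover = 2*2 = 4, Gear = 2*5 = 10, Plate = 2*4 = 8, Rod = 2*1 = 2.
Iteration 3: no further components; recursion stops.
SUM(need) = 1 + 2 + 2 + 8 + 10 + 4 + 2 = 29.

29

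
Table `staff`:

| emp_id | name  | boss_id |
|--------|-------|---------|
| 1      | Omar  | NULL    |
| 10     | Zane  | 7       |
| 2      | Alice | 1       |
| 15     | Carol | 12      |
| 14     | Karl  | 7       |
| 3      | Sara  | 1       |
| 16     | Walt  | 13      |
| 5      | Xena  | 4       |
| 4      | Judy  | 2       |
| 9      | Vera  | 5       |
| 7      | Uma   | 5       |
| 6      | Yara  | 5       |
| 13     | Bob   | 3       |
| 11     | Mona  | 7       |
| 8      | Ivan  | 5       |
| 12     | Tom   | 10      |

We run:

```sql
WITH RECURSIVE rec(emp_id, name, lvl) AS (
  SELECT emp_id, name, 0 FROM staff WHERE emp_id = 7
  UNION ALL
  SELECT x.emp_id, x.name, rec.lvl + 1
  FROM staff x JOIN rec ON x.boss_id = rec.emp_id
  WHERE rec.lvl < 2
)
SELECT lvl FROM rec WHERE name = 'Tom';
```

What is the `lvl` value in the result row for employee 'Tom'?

Base: emp_id=7 (Uma) at lvl 0.
Iteration 1: rows with boss_id in {7} -> Zane (id 10, lvl 1), Mona (id 11, lvl 1), Karl (id 14, lvl 1).
Iteration 2: rows with boss_id in {10,11,14} -> Tom (id 12, lvl 2).
Iteration 3: lvl < 2 fails for all current rows; recursion stops.

2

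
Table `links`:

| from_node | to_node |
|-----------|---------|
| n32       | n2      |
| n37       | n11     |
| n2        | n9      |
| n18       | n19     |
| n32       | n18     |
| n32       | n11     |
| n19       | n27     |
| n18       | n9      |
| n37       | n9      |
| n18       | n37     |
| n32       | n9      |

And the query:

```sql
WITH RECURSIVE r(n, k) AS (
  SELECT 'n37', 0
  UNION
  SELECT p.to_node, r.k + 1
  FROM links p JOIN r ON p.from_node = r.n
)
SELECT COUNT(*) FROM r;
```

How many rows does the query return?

3

Base: (n37, k=0).
Iteration 1: edges from {n37} -> (n11, k=1), (n9, k=1).
Iteration 2: no outgoing edges from {n11,n9}; recursion stops.
Total rows emitted: 3.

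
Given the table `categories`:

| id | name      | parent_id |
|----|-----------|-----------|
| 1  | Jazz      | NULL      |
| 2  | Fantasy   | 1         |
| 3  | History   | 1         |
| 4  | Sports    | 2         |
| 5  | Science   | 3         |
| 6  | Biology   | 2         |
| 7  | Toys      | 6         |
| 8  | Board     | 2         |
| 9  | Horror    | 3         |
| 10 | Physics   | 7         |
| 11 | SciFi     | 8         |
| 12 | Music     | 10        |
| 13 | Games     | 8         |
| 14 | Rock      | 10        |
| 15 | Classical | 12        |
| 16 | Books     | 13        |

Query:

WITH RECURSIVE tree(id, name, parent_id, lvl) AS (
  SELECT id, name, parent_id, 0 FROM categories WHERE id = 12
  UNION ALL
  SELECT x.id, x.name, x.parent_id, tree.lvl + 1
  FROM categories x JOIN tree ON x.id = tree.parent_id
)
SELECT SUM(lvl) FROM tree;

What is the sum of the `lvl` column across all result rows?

Base: id=12 (Music), parent_id=10, lvl 0.
Iteration 1: join on id=10 -> Physics (id 10, parent_id=7, lvl 1).
Iteration 2: join on id=7 -> Toys (id 7, parent_id=6, lvl 2).
Iteration 3: join on id=6 -> Biology (id 6, parent_id=2, lvl 3).
Iteration 4: join on id=2 -> Fantasy (id 2, parent_id=1, lvl 4).
Iteration 5: join on id=1 -> Jazz (id 1, parent_id=NULL, lvl 5).
Iteration 6: parent_id is NULL; no match; recursion stops.
SUM(lvl) = 0 + 1 + 2 + 3 + 4 + 5 = 15.

15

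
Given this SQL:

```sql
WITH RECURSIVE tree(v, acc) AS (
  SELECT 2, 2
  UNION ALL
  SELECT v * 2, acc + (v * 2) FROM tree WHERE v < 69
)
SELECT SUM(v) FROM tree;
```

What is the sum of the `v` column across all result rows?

Base: v=2, acc=2.
Iteration 1: 2 < 69 holds -> v = 2 * 2 = 4, acc = 2 + 4 = 6.
Iteration 2: 4 < 69 holds -> v = 4 * 2 = 8, acc = 6 + 8 = 14.
Iteration 3: 8 < 69 holds -> v = 8 * 2 = 16, acc = 14 + 16 = 30.
Iteration 4: 16 < 69 holds -> v = 16 * 2 = 32, acc = 30 + 32 = 62.
Iteration 5: 32 < 69 holds -> v = 32 * 2 = 64, acc = 62 + 64 = 126.
Iteration 6: 64 < 69 holds -> v = 64 * 2 = 128, acc = 126 + 128 = 254.
Iteration 7: 128 < 69 fails; recursion stops.
SUM(v) = 2 + 4 + 8 + 16 + 32 + 64 + 128 = 254.

254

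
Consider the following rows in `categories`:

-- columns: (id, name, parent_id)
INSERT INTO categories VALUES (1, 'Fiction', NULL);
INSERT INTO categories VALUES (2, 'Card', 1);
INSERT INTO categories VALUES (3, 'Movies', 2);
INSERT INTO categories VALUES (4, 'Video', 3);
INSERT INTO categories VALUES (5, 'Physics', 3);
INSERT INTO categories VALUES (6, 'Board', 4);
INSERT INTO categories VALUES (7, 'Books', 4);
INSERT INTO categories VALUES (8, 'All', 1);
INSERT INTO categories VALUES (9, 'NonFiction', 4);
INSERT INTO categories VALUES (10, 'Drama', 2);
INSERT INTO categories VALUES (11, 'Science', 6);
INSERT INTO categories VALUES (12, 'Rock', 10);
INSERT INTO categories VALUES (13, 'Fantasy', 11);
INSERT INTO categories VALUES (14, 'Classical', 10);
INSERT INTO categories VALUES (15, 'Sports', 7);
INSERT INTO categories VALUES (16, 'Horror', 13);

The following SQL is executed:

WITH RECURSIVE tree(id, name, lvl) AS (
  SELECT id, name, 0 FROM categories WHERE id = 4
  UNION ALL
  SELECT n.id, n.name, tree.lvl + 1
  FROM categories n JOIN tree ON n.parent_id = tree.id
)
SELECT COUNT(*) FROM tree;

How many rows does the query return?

8

Base: id=4 (Video) at lvl 0.
Iteration 1: rows with parent_id in {4} -> Board (id 6, lvl 1), Books (id 7, lvl 1), NonFiction (id 9, lvl 1).
Iteration 2: rows with parent_id in {6,7,9} -> Science (id 11, lvl 2), Sports (id 15, lvl 2).
Iteration 3: rows with parent_id in {11,15} -> Fantasy (id 13, lvl 3).
Iteration 4: rows with parent_id in {13} -> Horror (id 16, lvl 4).
Iteration 5: no rows with parent_id in {16}; recursion stops.
Total rows emitted: 8.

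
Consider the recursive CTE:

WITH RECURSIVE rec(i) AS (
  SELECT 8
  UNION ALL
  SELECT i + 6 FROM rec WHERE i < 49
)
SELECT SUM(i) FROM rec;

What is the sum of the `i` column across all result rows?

232

Base: i=8.
Iteration 1: 8 < 49 holds -> i = 8 + 6 = 14.
Iteration 2: 14 < 49 holds -> i = 14 + 6 = 20.
Iteration 3: 20 < 49 holds -> i = 20 + 6 = 26.
Iteration 4: 26 < 49 holds -> i = 26 + 6 = 32.
Iteration 5: 32 < 49 holds -> i = 32 + 6 = 38.
Iteration 6: 38 < 49 holds -> i = 38 + 6 = 44.
Iteration 7: 44 < 49 holds -> i = 44 + 6 = 50.
Iteration 8: 50 < 49 fails; recursion stops.
SUM(i) = 8 + 14 + 20 + 26 + 32 + 38 + 44 + 50 = 232.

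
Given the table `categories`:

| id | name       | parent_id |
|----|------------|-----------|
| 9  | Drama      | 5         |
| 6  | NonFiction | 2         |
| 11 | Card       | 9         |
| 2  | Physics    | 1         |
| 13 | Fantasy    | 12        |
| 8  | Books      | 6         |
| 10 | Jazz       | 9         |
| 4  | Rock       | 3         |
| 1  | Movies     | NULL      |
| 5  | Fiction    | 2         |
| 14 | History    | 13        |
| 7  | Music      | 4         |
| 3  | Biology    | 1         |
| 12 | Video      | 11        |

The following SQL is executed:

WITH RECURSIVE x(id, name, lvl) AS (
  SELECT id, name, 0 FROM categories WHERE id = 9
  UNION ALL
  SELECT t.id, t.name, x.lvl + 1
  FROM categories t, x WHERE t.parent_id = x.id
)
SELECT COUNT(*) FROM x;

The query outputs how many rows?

Base: id=9 (Drama) at lvl 0.
Iteration 1: rows with parent_id in {9} -> Jazz (id 10, lvl 1), Card (id 11, lvl 1).
Iteration 2: rows with parent_id in {10,11} -> Video (id 12, lvl 2).
Iteration 3: rows with parent_id in {12} -> Fantasy (id 13, lvl 3).
Iteration 4: rows with parent_id in {13} -> History (id 14, lvl 4).
Iteration 5: no rows with parent_id in {14}; recursion stops.
Total rows emitted: 6.

6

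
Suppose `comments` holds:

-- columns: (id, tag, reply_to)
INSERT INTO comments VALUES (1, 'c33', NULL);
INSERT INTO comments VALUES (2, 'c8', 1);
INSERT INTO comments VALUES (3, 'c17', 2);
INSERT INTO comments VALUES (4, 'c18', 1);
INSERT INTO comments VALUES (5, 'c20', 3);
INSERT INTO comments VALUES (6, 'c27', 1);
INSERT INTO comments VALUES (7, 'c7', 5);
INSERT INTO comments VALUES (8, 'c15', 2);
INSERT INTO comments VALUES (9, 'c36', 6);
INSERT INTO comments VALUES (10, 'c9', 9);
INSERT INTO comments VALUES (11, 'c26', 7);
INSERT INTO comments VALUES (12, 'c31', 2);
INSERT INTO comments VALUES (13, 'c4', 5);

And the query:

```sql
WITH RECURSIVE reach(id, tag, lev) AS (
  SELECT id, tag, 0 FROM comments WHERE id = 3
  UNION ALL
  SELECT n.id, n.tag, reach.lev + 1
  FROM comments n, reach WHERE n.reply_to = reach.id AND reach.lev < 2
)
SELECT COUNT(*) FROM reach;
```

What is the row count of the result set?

4

Base: id=3 (c17) at lev 0.
Iteration 1: rows with reply_to in {3} -> c20 (id 5, lev 1).
Iteration 2: rows with reply_to in {5} -> c7 (id 7, lev 2), c4 (id 13, lev 2).
Iteration 3: lev < 2 fails for all current rows; recursion stops.
Total rows emitted: 4.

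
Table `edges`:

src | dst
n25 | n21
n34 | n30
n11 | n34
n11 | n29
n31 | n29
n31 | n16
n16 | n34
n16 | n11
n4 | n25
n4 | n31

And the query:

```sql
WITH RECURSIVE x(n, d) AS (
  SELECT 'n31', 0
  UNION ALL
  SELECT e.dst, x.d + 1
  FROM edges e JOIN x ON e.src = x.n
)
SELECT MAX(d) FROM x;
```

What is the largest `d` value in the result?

Base: (n31, d=0).
Iteration 1: edges from {n31} -> (n16, d=1), (n29, d=1).
Iteration 2: edges from {n16,n29} -> (n11, d=2), (n34, d=2).
Iteration 3: edges from {n11,n34} -> (n29, d=3), (n30, d=3), (n34, d=3).
Iteration 4: edges from {n29,n30,n34} -> (n30, d=4).
Iteration 5: no outgoing edges from {n30}; recursion stops.
d values: 0, 1, 1, 2, 2, 3, 3, 3, 4; the maximum is 4.

4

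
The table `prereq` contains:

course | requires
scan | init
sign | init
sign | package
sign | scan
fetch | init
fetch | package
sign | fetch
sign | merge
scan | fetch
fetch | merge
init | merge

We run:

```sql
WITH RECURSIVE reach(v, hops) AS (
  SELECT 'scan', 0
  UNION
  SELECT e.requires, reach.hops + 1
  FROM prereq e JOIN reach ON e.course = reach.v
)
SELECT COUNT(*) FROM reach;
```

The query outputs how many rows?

7

Base: (scan, hops=0).
Iteration 1: edges from {scan} -> (fetch, hops=1), (init, hops=1).
Iteration 2: edges from {fetch,init} -> (init, hops=2), (merge, hops=2), (package, hops=2). [UNION drops 1 duplicate row(s)]
Iteration 3: edges from {init,merge,package} -> (merge, hops=3).
Iteration 4: no outgoing edges from {merge}; recursion stops.
Total rows emitted: 7.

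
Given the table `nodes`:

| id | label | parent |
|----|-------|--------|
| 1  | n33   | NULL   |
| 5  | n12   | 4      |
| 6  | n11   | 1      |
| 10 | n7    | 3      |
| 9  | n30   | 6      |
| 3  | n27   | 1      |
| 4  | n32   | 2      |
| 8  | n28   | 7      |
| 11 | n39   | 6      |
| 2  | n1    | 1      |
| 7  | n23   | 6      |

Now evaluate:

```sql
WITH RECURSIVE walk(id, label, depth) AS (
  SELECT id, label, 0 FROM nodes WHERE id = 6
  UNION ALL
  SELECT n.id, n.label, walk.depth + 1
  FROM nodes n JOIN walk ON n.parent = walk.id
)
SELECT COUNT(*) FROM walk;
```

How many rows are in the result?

5

Base: id=6 (n11) at depth 0.
Iteration 1: rows with parent in {6} -> n23 (id 7, depth 1), n30 (id 9, depth 1), n39 (id 11, depth 1).
Iteration 2: rows with parent in {7,9,11} -> n28 (id 8, depth 2).
Iteration 3: no rows with parent in {8}; recursion stops.
Total rows emitted: 5.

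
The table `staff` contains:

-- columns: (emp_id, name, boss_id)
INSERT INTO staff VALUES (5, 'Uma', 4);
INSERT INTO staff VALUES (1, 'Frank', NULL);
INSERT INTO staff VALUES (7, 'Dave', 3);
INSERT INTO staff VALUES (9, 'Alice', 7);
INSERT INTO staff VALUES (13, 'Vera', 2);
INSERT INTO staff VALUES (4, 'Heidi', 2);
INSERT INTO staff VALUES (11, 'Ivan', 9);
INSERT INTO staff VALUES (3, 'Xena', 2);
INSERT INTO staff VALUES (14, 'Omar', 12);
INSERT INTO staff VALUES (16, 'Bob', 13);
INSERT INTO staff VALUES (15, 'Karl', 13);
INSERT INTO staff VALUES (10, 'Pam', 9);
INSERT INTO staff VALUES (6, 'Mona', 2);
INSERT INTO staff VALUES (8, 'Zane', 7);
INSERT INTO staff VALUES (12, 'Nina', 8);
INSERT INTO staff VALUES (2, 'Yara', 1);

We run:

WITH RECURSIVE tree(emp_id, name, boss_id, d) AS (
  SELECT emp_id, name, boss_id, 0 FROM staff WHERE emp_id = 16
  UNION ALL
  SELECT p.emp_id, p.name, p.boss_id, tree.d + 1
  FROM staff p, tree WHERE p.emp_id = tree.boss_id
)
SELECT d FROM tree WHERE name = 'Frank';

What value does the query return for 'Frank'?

Base: emp_id=16 (Bob), boss_id=13, d 0.
Iteration 1: join on emp_id=13 -> Vera (id 13, boss_id=2, d 1).
Iteration 2: join on emp_id=2 -> Yara (id 2, boss_id=1, d 2).
Iteration 3: join on emp_id=1 -> Frank (id 1, boss_id=NULL, d 3).
Iteration 4: boss_id is NULL; no match; recursion stops.

3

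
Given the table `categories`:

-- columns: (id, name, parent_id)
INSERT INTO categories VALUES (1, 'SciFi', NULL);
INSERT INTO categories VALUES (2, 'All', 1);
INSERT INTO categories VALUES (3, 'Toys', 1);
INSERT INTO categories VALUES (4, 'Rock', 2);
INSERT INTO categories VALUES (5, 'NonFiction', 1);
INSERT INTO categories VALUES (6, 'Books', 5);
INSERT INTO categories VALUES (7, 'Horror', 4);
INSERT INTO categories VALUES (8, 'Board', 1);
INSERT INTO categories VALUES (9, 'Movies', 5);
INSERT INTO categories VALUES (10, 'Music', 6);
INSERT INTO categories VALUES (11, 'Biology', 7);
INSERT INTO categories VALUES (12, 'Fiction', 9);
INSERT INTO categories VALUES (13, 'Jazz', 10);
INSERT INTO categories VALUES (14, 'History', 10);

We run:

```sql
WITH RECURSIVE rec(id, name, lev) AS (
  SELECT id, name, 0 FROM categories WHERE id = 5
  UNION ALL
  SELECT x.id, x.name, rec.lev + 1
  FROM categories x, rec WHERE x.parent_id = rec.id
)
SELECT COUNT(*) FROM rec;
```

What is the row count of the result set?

Base: id=5 (NonFiction) at lev 0.
Iteration 1: rows with parent_id in {5} -> Books (id 6, lev 1), Movies (id 9, lev 1).
Iteration 2: rows with parent_id in {6,9} -> Music (id 10, lev 2), Fiction (id 12, lev 2).
Iteration 3: rows with parent_id in {10,12} -> Jazz (id 13, lev 3), History (id 14, lev 3).
Iteration 4: no rows with parent_id in {13,14}; recursion stops.
Total rows emitted: 7.

7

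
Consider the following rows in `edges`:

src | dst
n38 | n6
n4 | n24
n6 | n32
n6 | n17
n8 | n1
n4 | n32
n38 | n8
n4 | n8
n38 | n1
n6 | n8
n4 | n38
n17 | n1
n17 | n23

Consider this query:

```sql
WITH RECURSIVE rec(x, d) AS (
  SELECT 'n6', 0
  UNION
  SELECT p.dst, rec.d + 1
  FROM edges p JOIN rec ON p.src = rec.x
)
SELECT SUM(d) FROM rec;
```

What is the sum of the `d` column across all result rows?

Base: (n6, d=0).
Iteration 1: edges from {n6} -> (n17, d=1), (n32, d=1), (n8, d=1).
Iteration 2: edges from {n17,n32,n8} -> (n1, d=2), (n23, d=2). [UNION drops 1 duplicate row(s)]
Iteration 3: no outgoing edges from {n1,n23}; recursion stops.
SUM(d) = 0 + 1 + 1 + 1 + 2 + 2 = 7.

7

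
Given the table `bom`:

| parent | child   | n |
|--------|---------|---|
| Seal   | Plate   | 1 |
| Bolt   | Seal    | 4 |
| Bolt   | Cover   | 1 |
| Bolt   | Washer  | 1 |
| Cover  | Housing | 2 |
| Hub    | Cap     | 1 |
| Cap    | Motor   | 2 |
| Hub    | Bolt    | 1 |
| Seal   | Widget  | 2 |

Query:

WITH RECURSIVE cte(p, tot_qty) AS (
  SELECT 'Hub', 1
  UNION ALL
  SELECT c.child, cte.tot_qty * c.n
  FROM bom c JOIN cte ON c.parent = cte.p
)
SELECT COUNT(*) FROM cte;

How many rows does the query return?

Base: (Hub, tot_qty=1).
Iteration 1: components of {Hub} -> Bolt = 1*1 = 1, Cap = 1*1 = 1.
Iteration 2: components of {Bolt,Cap} -> Cover = 1*1 = 1, Motor = 1*2 = 2, Seal = 1*4 = 4, Washer = 1*1 = 1.
Iteration 3: components of {Cover,Motor,Seal,Washer} -> Housing = 1*2 = 2, Plate = 4*1 = 4, Widget = 4*2 = 8.
Iteration 4: no further components; recursion stops.
Total rows emitted: 10.

10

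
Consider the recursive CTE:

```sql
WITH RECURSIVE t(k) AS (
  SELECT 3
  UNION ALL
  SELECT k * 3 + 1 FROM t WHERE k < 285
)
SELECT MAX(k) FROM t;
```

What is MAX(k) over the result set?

Base: k=3.
Iteration 1: 3 < 285 holds -> k = 3 * 3 + 1 = 10.
Iteration 2: 10 < 285 holds -> k = 10 * 3 + 1 = 31.
Iteration 3: 31 < 285 holds -> k = 31 * 3 + 1 = 94.
Iteration 4: 94 < 285 holds -> k = 94 * 3 + 1 = 283.
Iteration 5: 283 < 285 holds -> k = 283 * 3 + 1 = 850.
Iteration 6: 850 < 285 fails; recursion stops.
k values: 3, 10, 31, 94, 283, 850; the maximum is 850.

850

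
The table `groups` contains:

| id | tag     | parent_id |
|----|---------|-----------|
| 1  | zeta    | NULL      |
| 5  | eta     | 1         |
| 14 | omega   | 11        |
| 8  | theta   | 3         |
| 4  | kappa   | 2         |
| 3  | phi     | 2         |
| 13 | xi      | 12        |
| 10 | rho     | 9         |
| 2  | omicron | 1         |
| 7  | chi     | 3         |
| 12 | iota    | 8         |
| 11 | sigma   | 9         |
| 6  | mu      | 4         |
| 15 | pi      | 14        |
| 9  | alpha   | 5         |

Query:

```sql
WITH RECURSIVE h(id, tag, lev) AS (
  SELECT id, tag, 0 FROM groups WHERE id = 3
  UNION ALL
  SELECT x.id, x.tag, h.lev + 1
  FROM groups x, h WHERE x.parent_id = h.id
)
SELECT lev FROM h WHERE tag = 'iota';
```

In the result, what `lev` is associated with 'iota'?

Base: id=3 (phi) at lev 0.
Iteration 1: rows with parent_id in {3} -> chi (id 7, lev 1), theta (id 8, lev 1).
Iteration 2: rows with parent_id in {7,8} -> iota (id 12, lev 2).
Iteration 3: rows with parent_id in {12} -> xi (id 13, lev 3).
Iteration 4: no rows with parent_id in {13}; recursion stops.

2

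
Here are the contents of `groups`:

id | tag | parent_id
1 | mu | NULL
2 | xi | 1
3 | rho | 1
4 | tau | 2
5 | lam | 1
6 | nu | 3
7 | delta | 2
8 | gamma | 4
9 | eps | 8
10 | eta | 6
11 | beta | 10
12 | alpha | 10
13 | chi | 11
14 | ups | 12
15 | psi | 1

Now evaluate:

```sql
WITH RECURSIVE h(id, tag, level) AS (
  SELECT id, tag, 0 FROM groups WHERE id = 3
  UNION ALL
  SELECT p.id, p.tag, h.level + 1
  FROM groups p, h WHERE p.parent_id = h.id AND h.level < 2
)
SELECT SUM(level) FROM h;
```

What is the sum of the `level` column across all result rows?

Base: id=3 (rho) at level 0.
Iteration 1: rows with parent_id in {3} -> nu (id 6, level 1).
Iteration 2: rows with parent_id in {6} -> eta (id 10, level 2).
Iteration 3: level < 2 fails for all current rows; recursion stops.
SUM(level) = 0 + 1 + 2 = 3.

3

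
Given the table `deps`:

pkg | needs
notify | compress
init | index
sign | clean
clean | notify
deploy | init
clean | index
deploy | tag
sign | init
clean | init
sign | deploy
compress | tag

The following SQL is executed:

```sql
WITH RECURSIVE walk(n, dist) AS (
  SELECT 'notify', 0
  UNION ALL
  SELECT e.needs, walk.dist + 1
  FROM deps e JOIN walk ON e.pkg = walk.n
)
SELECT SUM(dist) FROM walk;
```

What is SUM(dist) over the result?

3

Base: (notify, dist=0).
Iteration 1: edges from {notify} -> (compress, dist=1).
Iteration 2: edges from {compress} -> (tag, dist=2).
Iteration 3: no outgoing edges from {tag}; recursion stops.
SUM(dist) = 0 + 1 + 2 = 3.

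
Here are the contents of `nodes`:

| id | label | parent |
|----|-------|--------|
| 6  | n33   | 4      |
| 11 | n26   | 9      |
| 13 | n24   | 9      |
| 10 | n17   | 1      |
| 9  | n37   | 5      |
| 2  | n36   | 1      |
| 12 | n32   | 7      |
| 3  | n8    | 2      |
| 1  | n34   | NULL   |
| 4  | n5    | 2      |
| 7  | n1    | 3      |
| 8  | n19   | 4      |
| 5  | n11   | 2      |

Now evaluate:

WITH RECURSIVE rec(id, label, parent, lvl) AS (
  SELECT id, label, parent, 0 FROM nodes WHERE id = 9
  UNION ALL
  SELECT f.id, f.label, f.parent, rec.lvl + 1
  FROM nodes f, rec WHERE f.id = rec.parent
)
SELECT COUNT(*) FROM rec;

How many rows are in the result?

Base: id=9 (n37), parent=5, lvl 0.
Iteration 1: join on id=5 -> n11 (id 5, parent=2, lvl 1).
Iteration 2: join on id=2 -> n36 (id 2, parent=1, lvl 2).
Iteration 3: join on id=1 -> n34 (id 1, parent=NULL, lvl 3).
Iteration 4: parent is NULL; no match; recursion stops.
Total rows emitted: 4.

4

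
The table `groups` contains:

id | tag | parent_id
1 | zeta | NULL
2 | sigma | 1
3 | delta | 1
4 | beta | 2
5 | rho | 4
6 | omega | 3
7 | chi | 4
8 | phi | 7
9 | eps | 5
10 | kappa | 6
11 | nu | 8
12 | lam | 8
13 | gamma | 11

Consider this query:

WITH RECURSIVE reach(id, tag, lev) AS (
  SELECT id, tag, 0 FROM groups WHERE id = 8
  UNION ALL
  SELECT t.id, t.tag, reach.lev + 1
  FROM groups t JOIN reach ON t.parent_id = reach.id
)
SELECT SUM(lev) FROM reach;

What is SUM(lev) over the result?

Base: id=8 (phi) at lev 0.
Iteration 1: rows with parent_id in {8} -> nu (id 11, lev 1), lam (id 12, lev 1).
Iteration 2: rows with parent_id in {11,12} -> gamma (id 13, lev 2).
Iteration 3: no rows with parent_id in {13}; recursion stops.
SUM(lev) = 0 + 1 + 1 + 2 = 4.

4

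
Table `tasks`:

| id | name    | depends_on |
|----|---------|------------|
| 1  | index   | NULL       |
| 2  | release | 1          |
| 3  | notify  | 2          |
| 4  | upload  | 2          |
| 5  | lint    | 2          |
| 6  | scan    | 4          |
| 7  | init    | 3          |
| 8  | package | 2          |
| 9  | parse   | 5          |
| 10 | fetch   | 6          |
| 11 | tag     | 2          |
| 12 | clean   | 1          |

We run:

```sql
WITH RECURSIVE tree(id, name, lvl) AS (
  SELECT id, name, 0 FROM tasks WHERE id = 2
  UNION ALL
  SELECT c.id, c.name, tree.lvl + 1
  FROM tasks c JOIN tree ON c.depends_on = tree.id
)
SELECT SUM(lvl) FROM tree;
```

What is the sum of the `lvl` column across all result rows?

14

Base: id=2 (release) at lvl 0.
Iteration 1: rows with depends_on in {2} -> notify (id 3, lvl 1), upload (id 4, lvl 1), lint (id 5, lvl 1), package (id 8, lvl 1), tag (id 11, lvl 1).
Iteration 2: rows with depends_on in {3,4,5,8,11} -> scan (id 6, lvl 2), init (id 7, lvl 2), parse (id 9, lvl 2).
Iteration 3: rows with depends_on in {6,7,9} -> fetch (id 10, lvl 3).
Iteration 4: no rows with depends_on in {10}; recursion stops.
SUM(lvl) = 0 + 1 + 1 + 1 + 1 + 1 + 2 + 2 + 2 + 3 = 14.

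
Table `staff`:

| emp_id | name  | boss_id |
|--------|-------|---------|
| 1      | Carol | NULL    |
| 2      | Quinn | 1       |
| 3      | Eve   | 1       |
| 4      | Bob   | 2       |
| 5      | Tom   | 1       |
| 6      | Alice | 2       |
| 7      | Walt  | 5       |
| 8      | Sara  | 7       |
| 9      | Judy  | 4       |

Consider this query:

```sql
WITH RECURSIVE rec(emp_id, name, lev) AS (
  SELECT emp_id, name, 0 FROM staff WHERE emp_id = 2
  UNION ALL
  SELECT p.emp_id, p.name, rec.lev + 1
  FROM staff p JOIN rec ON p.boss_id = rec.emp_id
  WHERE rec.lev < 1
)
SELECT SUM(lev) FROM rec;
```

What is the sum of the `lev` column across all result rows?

2

Base: emp_id=2 (Quinn) at lev 0.
Iteration 1: rows with boss_id in {2} -> Bob (id 4, lev 1), Alice (id 6, lev 1).
Iteration 2: lev < 1 fails for all current rows; recursion stops.
SUM(lev) = 0 + 1 + 1 = 2.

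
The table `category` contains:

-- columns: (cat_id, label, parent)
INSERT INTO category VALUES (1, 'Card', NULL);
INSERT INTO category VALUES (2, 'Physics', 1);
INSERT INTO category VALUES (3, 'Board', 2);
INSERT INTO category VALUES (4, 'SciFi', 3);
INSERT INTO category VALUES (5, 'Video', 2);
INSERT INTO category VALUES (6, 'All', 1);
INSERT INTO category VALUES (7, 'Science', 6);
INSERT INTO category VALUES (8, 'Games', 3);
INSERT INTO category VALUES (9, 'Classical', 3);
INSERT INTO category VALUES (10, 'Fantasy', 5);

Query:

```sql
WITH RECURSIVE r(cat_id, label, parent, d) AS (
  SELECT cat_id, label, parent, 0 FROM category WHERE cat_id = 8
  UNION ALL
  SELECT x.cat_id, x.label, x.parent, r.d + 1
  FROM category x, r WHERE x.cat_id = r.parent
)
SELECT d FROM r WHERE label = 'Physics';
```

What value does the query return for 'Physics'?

2

Base: cat_id=8 (Games), parent=3, d 0.
Iteration 1: join on cat_id=3 -> Board (id 3, parent=2, d 1).
Iteration 2: join on cat_id=2 -> Physics (id 2, parent=1, d 2).
Iteration 3: join on cat_id=1 -> Card (id 1, parent=NULL, d 3).
Iteration 4: parent is NULL; no match; recursion stops.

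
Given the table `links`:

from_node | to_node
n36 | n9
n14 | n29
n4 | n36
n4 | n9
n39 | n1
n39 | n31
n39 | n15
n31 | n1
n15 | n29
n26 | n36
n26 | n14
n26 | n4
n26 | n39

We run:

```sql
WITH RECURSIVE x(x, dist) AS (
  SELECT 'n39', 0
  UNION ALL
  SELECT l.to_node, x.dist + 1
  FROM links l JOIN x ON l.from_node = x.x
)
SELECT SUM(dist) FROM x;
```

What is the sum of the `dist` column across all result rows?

Base: (n39, dist=0).
Iteration 1: edges from {n39} -> (n1, dist=1), (n15, dist=1), (n31, dist=1).
Iteration 2: edges from {n1,n15,n31} -> (n1, dist=2), (n29, dist=2).
Iteration 3: no outgoing edges from {n1,n29}; recursion stops.
SUM(dist) = 0 + 1 + 1 + 1 + 2 + 2 = 7.

7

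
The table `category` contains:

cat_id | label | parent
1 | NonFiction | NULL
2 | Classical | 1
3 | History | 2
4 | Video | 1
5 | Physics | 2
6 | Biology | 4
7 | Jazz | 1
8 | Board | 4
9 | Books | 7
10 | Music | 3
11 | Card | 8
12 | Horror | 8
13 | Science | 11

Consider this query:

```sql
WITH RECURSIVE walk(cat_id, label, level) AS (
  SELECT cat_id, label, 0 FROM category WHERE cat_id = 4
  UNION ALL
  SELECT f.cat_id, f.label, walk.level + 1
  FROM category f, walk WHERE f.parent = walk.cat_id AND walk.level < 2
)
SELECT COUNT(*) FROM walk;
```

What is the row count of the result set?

Base: cat_id=4 (Video) at level 0.
Iteration 1: rows with parent in {4} -> Biology (id 6, level 1), Board (id 8, level 1).
Iteration 2: rows with parent in {6,8} -> Card (id 11, level 2), Horror (id 12, level 2).
Iteration 3: level < 2 fails for all current rows; recursion stops.
Total rows emitted: 5.

5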